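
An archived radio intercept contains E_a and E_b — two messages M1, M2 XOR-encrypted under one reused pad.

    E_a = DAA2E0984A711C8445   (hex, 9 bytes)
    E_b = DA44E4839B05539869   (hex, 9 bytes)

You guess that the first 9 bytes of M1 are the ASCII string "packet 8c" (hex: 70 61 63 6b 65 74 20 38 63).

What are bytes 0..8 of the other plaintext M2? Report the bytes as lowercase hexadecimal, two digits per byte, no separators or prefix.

First, E_a ⊕ E_b = (M1 ⊕ K) ⊕ (M2 ⊕ K) = M1 ⊕ M2, so the key drops out. Then M2 = (M1 ⊕ M2) ⊕ M1 over the first 9 bytes.
byte 0: (da ^ da) ^ 70 = 00 ^ 70 = 70
byte 1: (a2 ^ 44) ^ 61 = e6 ^ 61 = 87
byte 2: (e0 ^ e4) ^ 63 = 04 ^ 63 = 67
byte 3: (98 ^ 83) ^ 6b = 1b ^ 6b = 70
byte 4: (4a ^ 9b) ^ 65 = d1 ^ 65 = b4
byte 5: (71 ^ 05) ^ 74 = 74 ^ 74 = 00
byte 6: (1c ^ 53) ^ 20 = 4f ^ 20 = 6f
byte 7: (84 ^ 98) ^ 38 = 1c ^ 38 = 24
byte 8: (45 ^ 69) ^ 63 = 2c ^ 63 = 4f

70876770b4006f244f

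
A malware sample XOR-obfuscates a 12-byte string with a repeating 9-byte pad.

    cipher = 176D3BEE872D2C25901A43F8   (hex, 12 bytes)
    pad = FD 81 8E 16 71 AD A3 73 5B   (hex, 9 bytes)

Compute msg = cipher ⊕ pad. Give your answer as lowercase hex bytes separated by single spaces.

ea ec b5 f8 f6 80 8f 56 cb e7 c2 76

The 9-byte key repeats, so the effective keystream is fd 81 8e 16 71 ad a3 73 5b fd 81 8e.
byte 0:  23 ^ 253 = 234
byte 1: 109 ^ 129 = 236
byte 2:  59 ^ 142 = 181
byte 3: 238 ^  22 = 248
byte 4: 135 ^ 113 = 246
byte 5:  45 ^ 173 = 128
byte 6:  44 ^ 163 = 143
byte 7:  37 ^ 115 =  86
byte 8: 144 ^  91 = 203
byte 9:  26 ^ 253 = 231
byte 10:  67 ^ 129 = 194
byte 11: 248 ^ 142 = 118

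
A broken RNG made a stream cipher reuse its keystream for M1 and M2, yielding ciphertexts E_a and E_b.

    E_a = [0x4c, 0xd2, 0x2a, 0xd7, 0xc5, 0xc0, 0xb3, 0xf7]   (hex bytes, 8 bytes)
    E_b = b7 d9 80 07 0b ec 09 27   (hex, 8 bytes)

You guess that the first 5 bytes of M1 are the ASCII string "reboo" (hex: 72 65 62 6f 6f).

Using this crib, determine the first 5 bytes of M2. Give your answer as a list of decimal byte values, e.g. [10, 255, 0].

First, E_a ⊕ E_b = (M1 ⊕ K) ⊕ (M2 ⊕ K) = M1 ⊕ M2, so the key drops out. Then M2 = (M1 ⊕ M2) ⊕ M1 over the first 5 bytes.
byte 0: (4c ^ b7) ^ 72 = fb ^ 72 = 89
byte 1: (d2 ^ d9) ^ 65 = 0b ^ 65 = 6e
byte 2: (2a ^ 80) ^ 62 = aa ^ 62 = c8
byte 3: (d7 ^ 07) ^ 6f = d0 ^ 6f = bf
byte 4: (c5 ^ 0b) ^ 6f = ce ^ 6f = a1

[137, 110, 200, 191, 161]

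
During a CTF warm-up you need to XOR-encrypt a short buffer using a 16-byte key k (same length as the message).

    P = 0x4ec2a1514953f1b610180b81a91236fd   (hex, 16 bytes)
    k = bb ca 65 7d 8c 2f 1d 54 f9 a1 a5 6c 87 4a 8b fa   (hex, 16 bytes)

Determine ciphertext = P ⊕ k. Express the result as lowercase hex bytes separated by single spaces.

f5 08 c4 2c c5 7c ec e2 e9 b9 ae ed 2e 58 bd 07

XOR is its own inverse, so applying the key byte-wise gives the result directly.
byte 0: 4e xor bb = f5
byte 1: c2 xor ca = 08
byte 2: a1 xor 65 = c4
byte 3: 51 xor 7d = 2c
byte 4: 49 xor 8c = c5
byte 5: 53 xor 2f = 7c
byte 6: f1 xor 1d = ec
byte 7: b6 xor 54 = e2
byte 8: 10 xor f9 = e9
byte 9: 18 xor a1 = b9
byte 10: 0b xor a5 = ae
byte 11: 81 xor 6c = ed
byte 12: a9 xor 87 = 2e
byte 13: 12 xor 4a = 58
byte 14: 36 xor 8b = bd
byte 15: fd xor fa = 07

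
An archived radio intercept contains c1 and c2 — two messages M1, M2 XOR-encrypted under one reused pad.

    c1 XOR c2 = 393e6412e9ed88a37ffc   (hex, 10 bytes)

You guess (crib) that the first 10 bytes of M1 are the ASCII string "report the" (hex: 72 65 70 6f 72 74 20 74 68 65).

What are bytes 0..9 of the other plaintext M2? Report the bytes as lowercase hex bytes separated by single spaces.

4b 5b 14 7d 9b 99 a8 d7 17 99

Since c1 ⊕ c2 = M1 ⊕ M2, XORing with the guessed M1 bytes yields the corresponding M2 bytes: M2 = (c1 ⊕ c2) ⊕ M1.
00111001 XOR 01110010 = 01001011
00111110 XOR 01100101 = 01011011
01100100 XOR 01110000 = 00010100
00010010 XOR 01101111 = 01111101
11101001 XOR 01110010 = 10011011
11101101 XOR 01110100 = 10011001
10001000 XOR 00100000 = 10101000
10100011 XOR 01110100 = 11010111
01111111 XOR 01101000 = 00010111
11111100 XOR 01100101 = 10011001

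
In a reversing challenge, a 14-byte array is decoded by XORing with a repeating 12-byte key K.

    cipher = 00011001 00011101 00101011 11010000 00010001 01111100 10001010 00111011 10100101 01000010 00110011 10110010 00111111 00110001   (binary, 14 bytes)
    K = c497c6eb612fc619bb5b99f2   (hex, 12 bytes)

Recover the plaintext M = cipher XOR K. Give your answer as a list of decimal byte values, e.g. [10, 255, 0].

The 12-byte key repeats, so the effective keystream is c4 97 c6 eb 61 2f c6 19 bb 5b 99 f2 c4 97.
byte 0: 19 xor c4 = dd
byte 1: 1d xor 97 = 8a
byte 2: 2b xor c6 = ed
byte 3: d0 xor eb = 3b
byte 4: 11 xor 61 = 70
byte 5: 7c xor 2f = 53
byte 6: 8a xor c6 = 4c
byte 7: 3b xor 19 = 22
byte 8: a5 xor bb = 1e
byte 9: 42 xor 5b = 19
byte 10: 33 xor 99 = aa
byte 11: b2 xor f2 = 40
byte 12: 3f xor c4 = fb
byte 13: 31 xor 97 = a6

[221, 138, 237, 59, 112, 83, 76, 34, 30, 25, 170, 64, 251, 166]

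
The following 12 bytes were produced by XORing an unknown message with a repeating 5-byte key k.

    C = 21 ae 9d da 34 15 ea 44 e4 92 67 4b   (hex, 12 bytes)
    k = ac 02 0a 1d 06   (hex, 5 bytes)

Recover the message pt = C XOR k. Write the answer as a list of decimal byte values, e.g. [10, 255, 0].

The 5-byte key repeats, so the effective keystream is ac 02 0a 1d 06 ac 02 0a 1d 06 ac 02.
byte 0:  33 ⊕ 172 = 141
byte 1: 174 ⊕   2 = 172
byte 2: 157 ⊕  10 = 151
byte 3: 218 ⊕  29 = 199
byte 4:  52 ⊕   6 =  50
byte 5:  21 ⊕ 172 = 185
byte 6: 234 ⊕   2 = 232
byte 7:  68 ⊕  10 =  78
byte 8: 228 ⊕  29 = 249
byte 9: 146 ⊕   6 = 148
byte 10: 103 ⊕ 172 = 203
byte 11:  75 ⊕   2 =  73

[141, 172, 151, 199, 50, 185, 232, 78, 249, 148, 203, 73]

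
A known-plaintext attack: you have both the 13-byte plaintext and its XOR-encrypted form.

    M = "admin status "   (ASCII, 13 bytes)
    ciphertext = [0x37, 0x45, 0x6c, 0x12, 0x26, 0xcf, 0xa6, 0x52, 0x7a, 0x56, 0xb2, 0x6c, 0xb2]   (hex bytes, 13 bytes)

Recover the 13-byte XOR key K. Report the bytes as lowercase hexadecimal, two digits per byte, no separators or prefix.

Since ciphertext = M ⊕ K, XORing both sides with M gives K = M ⊕ ciphertext.
 97 xor  55 =  86
100 xor  69 =  33
109 xor 108 =   1
105 xor  18 = 123
110 xor  38 =  72
 32 xor 207 = 239
115 xor 166 = 213
116 xor  82 =  38
 97 xor 122 =  27
116 xor  86 =  34
117 xor 178 = 199
115 xor 108 =  31
 32 xor 178 = 146

5621017b48efd5261b22c71f92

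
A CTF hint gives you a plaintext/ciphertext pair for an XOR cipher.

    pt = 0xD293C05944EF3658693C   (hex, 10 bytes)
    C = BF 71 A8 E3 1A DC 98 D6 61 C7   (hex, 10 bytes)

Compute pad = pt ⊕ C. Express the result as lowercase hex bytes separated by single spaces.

Since C = pt ⊕ pad, XORing both sides with pt gives pad = pt ⊕ C.
11010010 xor 10111111 = 01101101
10010011 xor 01110001 = 11100010
11000000 xor 10101000 = 01101000
01011001 xor 11100011 = 10111010
01000100 xor 00011010 = 01011110
11101111 xor 11011100 = 00110011
00110110 xor 10011000 = 10101110
01011000 xor 11010110 = 10001110
01101001 xor 01100001 = 00001000
00111100 xor 11000111 = 11111011

6d e2 68 ba 5e 33 ae 8e 08 fb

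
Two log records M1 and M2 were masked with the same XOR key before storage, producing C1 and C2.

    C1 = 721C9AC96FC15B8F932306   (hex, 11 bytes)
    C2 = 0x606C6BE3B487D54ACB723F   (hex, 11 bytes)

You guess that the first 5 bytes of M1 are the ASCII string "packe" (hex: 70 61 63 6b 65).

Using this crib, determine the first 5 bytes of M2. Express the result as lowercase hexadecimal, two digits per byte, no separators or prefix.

62119241be

First, C1 ⊕ C2 = (M1 ⊕ K) ⊕ (M2 ⊕ K) = M1 ⊕ M2, so the key drops out. Then M2 = (M1 ⊕ M2) ⊕ M1 over the first 5 bytes.
byte 0: (72 ⊕ 60) ⊕ 70 = 12 ⊕ 70 = 62
byte 1: (1c ⊕ 6c) ⊕ 61 = 70 ⊕ 61 = 11
byte 2: (9a ⊕ 6b) ⊕ 63 = f1 ⊕ 63 = 92
byte 3: (c9 ⊕ e3) ⊕ 6b = 2a ⊕ 6b = 41
byte 4: (6f ⊕ b4) ⊕ 65 = db ⊕ 65 = be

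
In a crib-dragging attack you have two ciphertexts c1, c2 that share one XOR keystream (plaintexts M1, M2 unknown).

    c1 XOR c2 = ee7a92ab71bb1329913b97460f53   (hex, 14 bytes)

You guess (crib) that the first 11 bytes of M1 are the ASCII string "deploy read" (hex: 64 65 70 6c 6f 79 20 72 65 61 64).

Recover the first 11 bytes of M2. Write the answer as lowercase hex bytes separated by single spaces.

Since c1 ⊕ c2 = M1 ⊕ M2, XORing with the guessed M1 bytes yields the corresponding M2 bytes: M2 = (c1 ⊕ c2) ⊕ M1.
byte 0: ee ^ 64 = 8a
byte 1: 7a ^ 65 = 1f
byte 2: 92 ^ 70 = e2
byte 3: ab ^ 6c = c7
byte 4: 71 ^ 6f = 1e
byte 5: bb ^ 79 = c2
byte 6: 13 ^ 20 = 33
byte 7: 29 ^ 72 = 5b
byte 8: 91 ^ 65 = f4
byte 9: 3b ^ 61 = 5a
byte 10: 97 ^ 64 = f3

8a 1f e2 c7 1e c2 33 5b f4 5a f3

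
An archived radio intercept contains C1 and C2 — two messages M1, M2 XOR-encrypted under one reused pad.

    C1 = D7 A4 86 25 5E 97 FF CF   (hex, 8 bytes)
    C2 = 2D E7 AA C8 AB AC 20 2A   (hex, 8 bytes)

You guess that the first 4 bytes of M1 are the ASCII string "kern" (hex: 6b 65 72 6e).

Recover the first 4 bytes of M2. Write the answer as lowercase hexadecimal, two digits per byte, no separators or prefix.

First, C1 ⊕ C2 = (M1 ⊕ K) ⊕ (M2 ⊕ K) = M1 ⊕ M2, so the key drops out. Then M2 = (M1 ⊕ M2) ⊕ M1 over the first 4 bytes.
byte 0: (d7 ^ 2d) ^ 6b = fa ^ 6b = 91
byte 1: (a4 ^ e7) ^ 65 = 43 ^ 65 = 26
byte 2: (86 ^ aa) ^ 72 = 2c ^ 72 = 5e
byte 3: (25 ^ c8) ^ 6e = ed ^ 6e = 83

91265e83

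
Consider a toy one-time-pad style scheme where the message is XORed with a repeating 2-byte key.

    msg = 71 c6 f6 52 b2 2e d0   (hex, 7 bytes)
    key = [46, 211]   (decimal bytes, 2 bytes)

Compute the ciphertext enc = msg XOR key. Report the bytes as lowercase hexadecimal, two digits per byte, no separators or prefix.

The 2-byte key repeats, so the effective keystream is 2e d3 2e d3 2e d3 2e.
byte 0: 01110001 ^ 00101110 = 01011111
byte 1: 11000110 ^ 11010011 = 00010101
byte 2: 11110110 ^ 00101110 = 11011000
byte 3: 01010010 ^ 11010011 = 10000001
byte 4: 10110010 ^ 00101110 = 10011100
byte 5: 00101110 ^ 11010011 = 11111101
byte 6: 11010000 ^ 00101110 = 11111110

5f15d8819cfdfe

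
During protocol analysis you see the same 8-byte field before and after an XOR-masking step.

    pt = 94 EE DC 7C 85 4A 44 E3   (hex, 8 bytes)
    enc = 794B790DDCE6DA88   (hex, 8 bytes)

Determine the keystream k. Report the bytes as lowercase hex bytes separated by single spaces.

ed a5 a5 71 59 ac 9e 6b

Since enc = pt ⊕ k, XORing both sides with pt gives k = pt ⊕ enc.
94 xor 79 = ed
ee xor 4b = a5
dc xor 79 = a5
7c xor 0d = 71
85 xor dc = 59
4a xor e6 = ac
44 xor da = 9e
e3 xor 88 = 6b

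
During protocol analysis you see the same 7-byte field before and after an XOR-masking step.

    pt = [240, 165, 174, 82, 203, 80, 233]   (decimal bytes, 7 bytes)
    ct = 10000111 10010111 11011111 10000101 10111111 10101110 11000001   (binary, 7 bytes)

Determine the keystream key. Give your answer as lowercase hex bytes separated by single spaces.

Since ct = pt ⊕ key, XORing both sides with pt gives key = pt ⊕ ct.
byte 0: 11110000 xor 10000111 = 01110111
byte 1: 10100101 xor 10010111 = 00110010
byte 2: 10101110 xor 11011111 = 01110001
byte 3: 01010010 xor 10000101 = 11010111
byte 4: 11001011 xor 10111111 = 01110100
byte 5: 01010000 xor 10101110 = 11111110
byte 6: 11101001 xor 11000001 = 00101000

77 32 71 d7 74 fe 28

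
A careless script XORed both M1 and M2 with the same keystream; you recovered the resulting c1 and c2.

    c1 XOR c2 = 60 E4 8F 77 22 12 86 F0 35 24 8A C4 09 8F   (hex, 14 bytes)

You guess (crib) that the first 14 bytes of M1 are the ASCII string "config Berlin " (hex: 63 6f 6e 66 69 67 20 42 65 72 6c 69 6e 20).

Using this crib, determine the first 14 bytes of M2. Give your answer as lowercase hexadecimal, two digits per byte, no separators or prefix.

Since c1 ⊕ c2 = M1 ⊕ M2, XORing with the guessed M1 bytes yields the corresponding M2 bytes: M2 = (c1 ⊕ c2) ⊕ M1.
 96 xor  99 =   3
228 xor 111 = 139
143 xor 110 = 225
119 xor 102 =  17
 34 xor 105 =  75
 18 xor 103 = 117
134 xor  32 = 166
240 xor  66 = 178
 53 xor 101 =  80
 36 xor 114 =  86
138 xor 108 = 230
196 xor 105 = 173
  9 xor 110 = 103
143 xor  32 = 175

038be1114b75a6b25056e6ad67af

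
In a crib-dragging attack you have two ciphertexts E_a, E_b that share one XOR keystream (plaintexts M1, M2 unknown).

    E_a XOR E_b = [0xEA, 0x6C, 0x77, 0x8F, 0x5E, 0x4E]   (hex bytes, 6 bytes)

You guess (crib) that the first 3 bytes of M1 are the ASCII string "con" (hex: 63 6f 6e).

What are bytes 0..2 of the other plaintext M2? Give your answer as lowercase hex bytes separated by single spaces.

89 03 19

Since E_a ⊕ E_b = M1 ⊕ M2, XORing with the guessed M1 bytes yields the corresponding M2 bytes: M2 = (E_a ⊕ E_b) ⊕ M1.
byte 0: ea XOR 63 = 89
byte 1: 6c XOR 6f = 03
byte 2: 77 XOR 6e = 19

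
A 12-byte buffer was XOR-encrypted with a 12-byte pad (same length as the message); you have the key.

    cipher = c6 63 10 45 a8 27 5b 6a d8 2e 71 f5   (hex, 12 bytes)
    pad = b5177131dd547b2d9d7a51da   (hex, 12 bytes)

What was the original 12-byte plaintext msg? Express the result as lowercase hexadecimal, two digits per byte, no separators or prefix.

73746174757320474554202f

XOR is its own inverse, so applying the key byte-wise gives the result directly.
11000110 ⊕ 10110101 = 01110011
01100011 ⊕ 00010111 = 01110100
00010000 ⊕ 01110001 = 01100001
01000101 ⊕ 00110001 = 01110100
10101000 ⊕ 11011101 = 01110101
00100111 ⊕ 01010100 = 01110011
01011011 ⊕ 01111011 = 00100000
01101010 ⊕ 00101101 = 01000111
11011000 ⊕ 10011101 = 01000101
00101110 ⊕ 01111010 = 01010100
01110001 ⊕ 01010001 = 00100000
11110101 ⊕ 11011010 = 00101111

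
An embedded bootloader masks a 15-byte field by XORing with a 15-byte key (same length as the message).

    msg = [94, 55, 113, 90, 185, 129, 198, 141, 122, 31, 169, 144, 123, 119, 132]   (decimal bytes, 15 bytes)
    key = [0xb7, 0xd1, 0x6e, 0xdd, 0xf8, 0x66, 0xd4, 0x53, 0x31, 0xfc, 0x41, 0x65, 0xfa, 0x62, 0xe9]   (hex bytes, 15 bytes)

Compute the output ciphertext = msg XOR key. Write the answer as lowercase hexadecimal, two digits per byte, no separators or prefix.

e9e61f8741e712de4be3e8f581156d

XOR is its own inverse, so applying the key byte-wise gives the result directly.
byte 0: 5e ⊕ b7 = e9
byte 1: 37 ⊕ d1 = e6
byte 2: 71 ⊕ 6e = 1f
byte 3: 5a ⊕ dd = 87
byte 4: b9 ⊕ f8 = 41
byte 5: 81 ⊕ 66 = e7
byte 6: c6 ⊕ d4 = 12
byte 7: 8d ⊕ 53 = de
byte 8: 7a ⊕ 31 = 4b
byte 9: 1f ⊕ fc = e3
byte 10: a9 ⊕ 41 = e8
byte 11: 90 ⊕ 65 = f5
byte 12: 7b ⊕ fa = 81
byte 13: 77 ⊕ 62 = 15
byte 14: 84 ⊕ e9 = 6d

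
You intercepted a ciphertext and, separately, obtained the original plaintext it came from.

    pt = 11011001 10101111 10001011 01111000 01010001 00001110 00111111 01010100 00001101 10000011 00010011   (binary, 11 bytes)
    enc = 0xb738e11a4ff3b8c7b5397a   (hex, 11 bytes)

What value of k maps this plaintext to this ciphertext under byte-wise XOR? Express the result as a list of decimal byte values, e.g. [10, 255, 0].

[110, 151, 106, 98, 30, 253, 135, 147, 184, 186, 105]

Since enc = pt ⊕ k, XORing both sides with pt gives k = pt ⊕ enc.
11011001 xor 10110111 = 01101110
10101111 xor 00111000 = 10010111
10001011 xor 11100001 = 01101010
01111000 xor 00011010 = 01100010
01010001 xor 01001111 = 00011110
00001110 xor 11110011 = 11111101
00111111 xor 10111000 = 10000111
01010100 xor 11000111 = 10010011
00001101 xor 10110101 = 10111000
10000011 xor 00111001 = 10111010
00010011 xor 01111010 = 01101001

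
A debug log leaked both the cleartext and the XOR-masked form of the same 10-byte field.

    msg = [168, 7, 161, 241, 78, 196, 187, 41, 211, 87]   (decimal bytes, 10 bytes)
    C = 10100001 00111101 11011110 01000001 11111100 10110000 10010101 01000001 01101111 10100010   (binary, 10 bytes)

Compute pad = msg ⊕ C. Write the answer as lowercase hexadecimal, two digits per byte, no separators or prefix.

093a7fb0b2742e68bcf5

Since C = msg ⊕ pad, XORing both sides with msg gives pad = msg ⊕ C.
a8 ^ a1 = 09
07 ^ 3d = 3a
a1 ^ de = 7f
f1 ^ 41 = b0
4e ^ fc = b2
c4 ^ b0 = 74
bb ^ 95 = 2e
29 ^ 41 = 68
d3 ^ 6f = bc
57 ^ a2 = f5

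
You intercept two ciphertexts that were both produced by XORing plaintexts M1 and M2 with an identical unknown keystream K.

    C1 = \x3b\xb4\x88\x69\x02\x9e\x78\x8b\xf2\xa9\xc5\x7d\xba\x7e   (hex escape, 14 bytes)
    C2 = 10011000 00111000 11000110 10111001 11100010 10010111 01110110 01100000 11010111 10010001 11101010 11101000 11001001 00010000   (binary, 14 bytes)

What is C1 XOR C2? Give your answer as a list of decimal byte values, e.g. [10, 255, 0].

C1 ⊕ C2 = (M1 ⊕ K) ⊕ (M2 ⊕ K) = M1 ⊕ M2 — the shared key cancels under XOR.
00111011 ⊕ 10011000 = 10100011
10110100 ⊕ 00111000 = 10001100
10001000 ⊕ 11000110 = 01001110
01101001 ⊕ 10111001 = 11010000
00000010 ⊕ 11100010 = 11100000
10011110 ⊕ 10010111 = 00001001
01111000 ⊕ 01110110 = 00001110
10001011 ⊕ 01100000 = 11101011
11110010 ⊕ 11010111 = 00100101
10101001 ⊕ 10010001 = 00111000
11000101 ⊕ 11101010 = 00101111
01111101 ⊕ 11101000 = 10010101
10111010 ⊕ 11001001 = 01110011
01111110 ⊕ 00010000 = 01101110

[163, 140, 78, 208, 224, 9, 14, 235, 37, 56, 47, 149, 115, 110]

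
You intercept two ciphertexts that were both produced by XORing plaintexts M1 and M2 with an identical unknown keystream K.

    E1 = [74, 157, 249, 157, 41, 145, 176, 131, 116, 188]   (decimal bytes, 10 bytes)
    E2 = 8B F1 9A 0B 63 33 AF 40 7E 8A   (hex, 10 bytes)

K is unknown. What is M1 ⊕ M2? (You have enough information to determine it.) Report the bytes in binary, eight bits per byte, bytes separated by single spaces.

E1 ⊕ E2 = (M1 ⊕ K) ⊕ (M2 ⊕ K) = M1 ⊕ M2 — the shared key cancels under XOR.
4a XOR 8b = c1
9d XOR f1 = 6c
f9 XOR 9a = 63
9d XOR 0b = 96
29 XOR 63 = 4a
91 XOR 33 = a2
b0 XOR af = 1f
83 XOR 40 = c3
74 XOR 7e = 0a
bc XOR 8a = 36

11000001 01101100 01100011 10010110 01001010 10100010 00011111 11000011 00001010 00110110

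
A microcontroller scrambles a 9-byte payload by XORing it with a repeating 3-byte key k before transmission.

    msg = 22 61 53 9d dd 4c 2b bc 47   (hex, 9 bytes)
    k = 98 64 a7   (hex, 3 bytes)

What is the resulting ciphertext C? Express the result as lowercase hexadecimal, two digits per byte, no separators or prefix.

The 3-byte key repeats, so the effective keystream is 98 64 a7 98 64 a7 98 64 a7.
byte 0:  34 ^ 152 = 186
byte 1:  97 ^ 100 =   5
byte 2:  83 ^ 167 = 244
byte 3: 157 ^ 152 =   5
byte 4: 221 ^ 100 = 185
byte 5:  76 ^ 167 = 235
byte 6:  43 ^ 152 = 179
byte 7: 188 ^ 100 = 216
byte 8:  71 ^ 167 = 224

ba05f405b9ebb3d8e0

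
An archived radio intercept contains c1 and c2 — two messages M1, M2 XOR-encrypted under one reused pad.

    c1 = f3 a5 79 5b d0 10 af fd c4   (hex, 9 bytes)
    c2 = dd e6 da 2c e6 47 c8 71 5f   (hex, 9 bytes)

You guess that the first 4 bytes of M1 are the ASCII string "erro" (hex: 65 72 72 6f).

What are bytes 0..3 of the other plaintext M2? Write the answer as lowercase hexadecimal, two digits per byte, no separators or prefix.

4b31d118

First, c1 ⊕ c2 = (M1 ⊕ K) ⊕ (M2 ⊕ K) = M1 ⊕ M2, so the key drops out. Then M2 = (M1 ⊕ M2) ⊕ M1 over the first 4 bytes.
byte 0: (f3 ⊕ dd) ⊕ 65 = 2e ⊕ 65 = 4b
byte 1: (a5 ⊕ e6) ⊕ 72 = 43 ⊕ 72 = 31
byte 2: (79 ⊕ da) ⊕ 72 = a3 ⊕ 72 = d1
byte 3: (5b ⊕ 2c) ⊕ 6f = 77 ⊕ 6f = 18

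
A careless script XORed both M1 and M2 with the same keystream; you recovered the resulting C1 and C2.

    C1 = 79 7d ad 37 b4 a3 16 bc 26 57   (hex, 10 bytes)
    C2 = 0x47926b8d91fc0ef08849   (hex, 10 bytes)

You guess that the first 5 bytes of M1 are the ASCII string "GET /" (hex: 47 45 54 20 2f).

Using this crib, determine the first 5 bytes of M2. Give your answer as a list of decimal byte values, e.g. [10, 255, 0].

First, C1 ⊕ C2 = (M1 ⊕ K) ⊕ (M2 ⊕ K) = M1 ⊕ M2, so the key drops out. Then M2 = (M1 ⊕ M2) ⊕ M1 over the first 5 bytes.
byte 0: (79 xor 47) xor 47 = 3e xor 47 = 79
byte 1: (7d xor 92) xor 45 = ef xor 45 = aa
byte 2: (ad xor 6b) xor 54 = c6 xor 54 = 92
byte 3: (37 xor 8d) xor 20 = ba xor 20 = 9a
byte 4: (b4 xor 91) xor 2f = 25 xor 2f = 0a

[121, 170, 146, 154, 10]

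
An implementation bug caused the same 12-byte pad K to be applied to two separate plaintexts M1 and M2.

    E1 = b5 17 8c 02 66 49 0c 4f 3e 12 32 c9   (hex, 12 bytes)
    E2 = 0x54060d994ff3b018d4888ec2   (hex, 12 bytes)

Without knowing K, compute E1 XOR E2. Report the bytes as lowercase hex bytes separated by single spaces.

e1 11 81 9b 29 ba bc 57 ea 9a bc 0b

E1 ⊕ E2 = (M1 ⊕ K) ⊕ (M2 ⊕ K) = M1 ⊕ M2 — the shared key cancels under XOR.
b5 xor 54 = e1
17 xor 06 = 11
8c xor 0d = 81
02 xor 99 = 9b
66 xor 4f = 29
49 xor f3 = ba
0c xor b0 = bc
4f xor 18 = 57
3e xor d4 = ea
12 xor 88 = 9a
32 xor 8e = bc
c9 xor c2 = 0b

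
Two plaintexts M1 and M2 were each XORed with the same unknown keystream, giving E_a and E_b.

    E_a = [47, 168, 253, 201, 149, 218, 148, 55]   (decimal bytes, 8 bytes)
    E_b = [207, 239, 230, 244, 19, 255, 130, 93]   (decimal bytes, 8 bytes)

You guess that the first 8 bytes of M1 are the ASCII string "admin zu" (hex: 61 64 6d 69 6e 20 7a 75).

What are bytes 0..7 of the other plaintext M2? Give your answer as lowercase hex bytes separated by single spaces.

81 23 76 54 e8 05 6c 1f

First, E_a ⊕ E_b = (M1 ⊕ K) ⊕ (M2 ⊕ K) = M1 ⊕ M2, so the key drops out. Then M2 = (M1 ⊕ M2) ⊕ M1 over the first 8 bytes.
byte 0: (2f ⊕ cf) ⊕ 61 = e0 ⊕ 61 = 81
byte 1: (a8 ⊕ ef) ⊕ 64 = 47 ⊕ 64 = 23
byte 2: (fd ⊕ e6) ⊕ 6d = 1b ⊕ 6d = 76
byte 3: (c9 ⊕ f4) ⊕ 69 = 3d ⊕ 69 = 54
byte 4: (95 ⊕ 13) ⊕ 6e = 86 ⊕ 6e = e8
byte 5: (da ⊕ ff) ⊕ 20 = 25 ⊕ 20 = 05
byte 6: (94 ⊕ 82) ⊕ 7a = 16 ⊕ 7a = 6c
byte 7: (37 ⊕ 5d) ⊕ 75 = 6a ⊕ 75 = 1f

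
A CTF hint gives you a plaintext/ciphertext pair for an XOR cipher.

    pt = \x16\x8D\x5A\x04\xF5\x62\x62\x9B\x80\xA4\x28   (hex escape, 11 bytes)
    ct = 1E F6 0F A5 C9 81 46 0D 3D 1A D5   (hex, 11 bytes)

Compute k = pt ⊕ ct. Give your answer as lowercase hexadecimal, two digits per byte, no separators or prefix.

087b55a13ce32496bdbefd

Since ct = pt ⊕ k, XORing both sides with pt gives k = pt ⊕ ct.
16 xor 1e = 08
8d xor f6 = 7b
5a xor 0f = 55
04 xor a5 = a1
f5 xor c9 = 3c
62 xor 81 = e3
62 xor 46 = 24
9b xor 0d = 96
80 xor 3d = bd
a4 xor 1a = be
28 xor d5 = fd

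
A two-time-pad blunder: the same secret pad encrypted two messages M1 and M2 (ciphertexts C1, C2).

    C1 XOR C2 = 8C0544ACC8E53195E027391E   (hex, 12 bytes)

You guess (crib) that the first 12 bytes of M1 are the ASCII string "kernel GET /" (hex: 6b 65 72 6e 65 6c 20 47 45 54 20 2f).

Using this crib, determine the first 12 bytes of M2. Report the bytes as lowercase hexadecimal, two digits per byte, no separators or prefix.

e76036c2ad8911d2a5731931

Since C1 ⊕ C2 = M1 ⊕ M2, XORing with the guessed M1 bytes yields the corresponding M2 bytes: M2 = (C1 ⊕ C2) ⊕ M1.
140 ⊕ 107 = 231
  5 ⊕ 101 =  96
 68 ⊕ 114 =  54
172 ⊕ 110 = 194
200 ⊕ 101 = 173
229 ⊕ 108 = 137
 49 ⊕  32 =  17
149 ⊕  71 = 210
224 ⊕  69 = 165
 39 ⊕  84 = 115
 57 ⊕  32 =  25
 30 ⊕  47 =  49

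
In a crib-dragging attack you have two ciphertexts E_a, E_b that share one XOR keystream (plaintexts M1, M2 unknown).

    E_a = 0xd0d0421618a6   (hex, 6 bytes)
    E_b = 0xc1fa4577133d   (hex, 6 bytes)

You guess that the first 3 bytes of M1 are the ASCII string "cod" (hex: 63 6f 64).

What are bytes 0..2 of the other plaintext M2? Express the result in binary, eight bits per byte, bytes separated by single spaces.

First, E_a ⊕ E_b = (M1 ⊕ K) ⊕ (M2 ⊕ K) = M1 ⊕ M2, so the key drops out. Then M2 = (M1 ⊕ M2) ⊕ M1 over the first 3 bytes.
byte 0: (d0 ⊕ c1) ⊕ 63 = 11 ⊕ 63 = 72
byte 1: (d0 ⊕ fa) ⊕ 6f = 2a ⊕ 6f = 45
byte 2: (42 ⊕ 45) ⊕ 64 = 07 ⊕ 64 = 63

01110010 01000101 01100011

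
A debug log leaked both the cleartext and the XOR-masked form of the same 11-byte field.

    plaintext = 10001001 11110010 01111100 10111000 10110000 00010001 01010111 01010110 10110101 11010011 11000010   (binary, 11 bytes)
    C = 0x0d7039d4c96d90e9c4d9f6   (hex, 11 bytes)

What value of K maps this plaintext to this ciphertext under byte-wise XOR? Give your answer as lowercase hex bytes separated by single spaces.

Since C = plaintext ⊕ K, XORing both sides with plaintext gives K = plaintext ⊕ C.
89 ⊕ 0d = 84
f2 ⊕ 70 = 82
7c ⊕ 39 = 45
b8 ⊕ d4 = 6c
b0 ⊕ c9 = 79
11 ⊕ 6d = 7c
57 ⊕ 90 = c7
56 ⊕ e9 = bf
b5 ⊕ c4 = 71
d3 ⊕ d9 = 0a
c2 ⊕ f6 = 34

84 82 45 6c 79 7c c7 bf 71 0a 34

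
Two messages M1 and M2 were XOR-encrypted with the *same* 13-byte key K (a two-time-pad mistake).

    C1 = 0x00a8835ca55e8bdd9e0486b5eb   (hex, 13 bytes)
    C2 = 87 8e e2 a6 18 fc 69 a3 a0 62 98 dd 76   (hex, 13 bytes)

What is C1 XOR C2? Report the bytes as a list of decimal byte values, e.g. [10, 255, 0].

[135, 38, 97, 250, 189, 162, 226, 126, 62, 102, 30, 104, 157]

C1 ⊕ C2 = (M1 ⊕ K) ⊕ (M2 ⊕ K) = M1 ⊕ M2 — the shared key cancels under XOR.
  0 XOR 135 = 135
168 XOR 142 =  38
131 XOR 226 =  97
 92 XOR 166 = 250
165 XOR  24 = 189
 94 XOR 252 = 162
139 XOR 105 = 226
221 XOR 163 = 126
158 XOR 160 =  62
  4 XOR  98 = 102
134 XOR 152 =  30
181 XOR 221 = 104
235 XOR 118 = 157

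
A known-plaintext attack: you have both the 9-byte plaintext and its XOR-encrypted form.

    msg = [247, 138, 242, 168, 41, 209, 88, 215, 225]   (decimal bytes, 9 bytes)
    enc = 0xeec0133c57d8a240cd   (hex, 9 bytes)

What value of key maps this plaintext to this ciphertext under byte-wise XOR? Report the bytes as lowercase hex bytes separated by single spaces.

19 4a e1 94 7e 09 fa 97 2c

Since enc = msg ⊕ key, XORing both sides with msg gives key = msg ⊕ enc.
11110111 ⊕ 11101110 = 00011001
10001010 ⊕ 11000000 = 01001010
11110010 ⊕ 00010011 = 11100001
10101000 ⊕ 00111100 = 10010100
00101001 ⊕ 01010111 = 01111110
11010001 ⊕ 11011000 = 00001001
01011000 ⊕ 10100010 = 11111010
11010111 ⊕ 01000000 = 10010111
11100001 ⊕ 11001101 = 00101100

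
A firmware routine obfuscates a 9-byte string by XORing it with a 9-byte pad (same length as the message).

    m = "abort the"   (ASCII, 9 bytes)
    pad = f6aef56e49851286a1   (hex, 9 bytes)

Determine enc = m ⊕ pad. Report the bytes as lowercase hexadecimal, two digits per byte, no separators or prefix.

97cc9a1c3da566eec4

XOR is its own inverse, so applying the key byte-wise gives the result directly.
61 ^ f6 = 97
62 ^ ae = cc
6f ^ f5 = 9a
72 ^ 6e = 1c
74 ^ 49 = 3d
20 ^ 85 = a5
74 ^ 12 = 66
68 ^ 86 = ee
65 ^ a1 = c4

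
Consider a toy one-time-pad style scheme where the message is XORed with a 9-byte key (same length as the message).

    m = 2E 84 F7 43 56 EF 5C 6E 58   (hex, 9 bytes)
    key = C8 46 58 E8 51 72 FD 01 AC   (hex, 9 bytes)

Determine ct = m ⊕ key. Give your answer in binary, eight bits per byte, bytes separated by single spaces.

XOR is its own inverse, so applying the key byte-wise gives the result directly.
byte 0: 2e xor c8 = e6
byte 1: 84 xor 46 = c2
byte 2: f7 xor 58 = af
byte 3: 43 xor e8 = ab
byte 4: 56 xor 51 = 07
byte 5: ef xor 72 = 9d
byte 6: 5c xor fd = a1
byte 7: 6e xor 01 = 6f
byte 8: 58 xor ac = f4

11100110 11000010 10101111 10101011 00000111 10011101 10100001 01101111 11110100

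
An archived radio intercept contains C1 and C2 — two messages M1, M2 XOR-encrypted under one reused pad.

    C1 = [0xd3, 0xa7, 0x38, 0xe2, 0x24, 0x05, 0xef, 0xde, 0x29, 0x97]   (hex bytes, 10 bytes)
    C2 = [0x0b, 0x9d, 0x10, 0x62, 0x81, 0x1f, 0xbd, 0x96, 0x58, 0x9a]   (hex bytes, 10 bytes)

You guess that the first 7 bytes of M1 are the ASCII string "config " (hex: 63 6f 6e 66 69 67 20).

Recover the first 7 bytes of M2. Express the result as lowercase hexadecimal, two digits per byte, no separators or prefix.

bb5546e6cc7d72

First, C1 ⊕ C2 = (M1 ⊕ K) ⊕ (M2 ⊕ K) = M1 ⊕ M2, so the key drops out. Then M2 = (M1 ⊕ M2) ⊕ M1 over the first 7 bytes.
byte 0: (d3 ⊕ 0b) ⊕ 63 = d8 ⊕ 63 = bb
byte 1: (a7 ⊕ 9d) ⊕ 6f = 3a ⊕ 6f = 55
byte 2: (38 ⊕ 10) ⊕ 6e = 28 ⊕ 6e = 46
byte 3: (e2 ⊕ 62) ⊕ 66 = 80 ⊕ 66 = e6
byte 4: (24 ⊕ 81) ⊕ 69 = a5 ⊕ 69 = cc
byte 5: (05 ⊕ 1f) ⊕ 67 = 1a ⊕ 67 = 7d
byte 6: (ef ⊕ bd) ⊕ 20 = 52 ⊕ 20 = 72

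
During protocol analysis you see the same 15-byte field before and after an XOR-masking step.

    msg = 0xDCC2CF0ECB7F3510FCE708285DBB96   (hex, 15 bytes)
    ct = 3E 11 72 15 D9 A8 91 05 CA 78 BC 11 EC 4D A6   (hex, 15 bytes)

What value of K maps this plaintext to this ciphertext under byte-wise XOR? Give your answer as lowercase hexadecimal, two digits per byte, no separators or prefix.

e2d3bd1b12d7a415369fb439b1f630

Since ct = msg ⊕ K, XORing both sides with msg gives K = msg ⊕ ct.
220 XOR  62 = 226
194 XOR  17 = 211
207 XOR 114 = 189
 14 XOR  21 =  27
203 XOR 217 =  18
127 XOR 168 = 215
 53 XOR 145 = 164
 16 XOR   5 =  21
252 XOR 202 =  54
231 XOR 120 = 159
  8 XOR 188 = 180
 40 XOR  17 =  57
 93 XOR 236 = 177
187 XOR  77 = 246
150 XOR 166 =  48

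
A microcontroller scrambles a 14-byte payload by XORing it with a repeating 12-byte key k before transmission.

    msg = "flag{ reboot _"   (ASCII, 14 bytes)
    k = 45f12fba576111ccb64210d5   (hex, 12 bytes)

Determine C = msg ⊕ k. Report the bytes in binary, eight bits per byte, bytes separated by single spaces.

00100011 10011101 01001110 11011101 00101100 01000001 01100011 10101001 11010100 00101101 01111111 10100001 01100101 10101110

The 12-byte key repeats, so the effective keystream is 45 f1 2f ba 57 61 11 cc b6 42 10 d5 45 f1.
byte 0: 66 ^ 45 = 23
byte 1: 6c ^ f1 = 9d
byte 2: 61 ^ 2f = 4e
byte 3: 67 ^ ba = dd
byte 4: 7b ^ 57 = 2c
byte 5: 20 ^ 61 = 41
byte 6: 72 ^ 11 = 63
byte 7: 65 ^ cc = a9
byte 8: 62 ^ b6 = d4
byte 9: 6f ^ 42 = 2d
byte 10: 6f ^ 10 = 7f
byte 11: 74 ^ d5 = a1
byte 12: 20 ^ 45 = 65
byte 13: 5f ^ f1 = ae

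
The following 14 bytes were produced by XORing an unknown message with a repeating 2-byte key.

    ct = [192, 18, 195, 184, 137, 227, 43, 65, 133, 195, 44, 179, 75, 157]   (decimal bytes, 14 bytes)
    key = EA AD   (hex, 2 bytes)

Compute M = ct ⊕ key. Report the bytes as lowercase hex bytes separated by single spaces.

The 2-byte key repeats, so the effective keystream is ea ad ea ad ea ad ea ad ea ad ea ad ea ad.
byte 0: 192 ^ 234 =  42
byte 1:  18 ^ 173 = 191
byte 2: 195 ^ 234 =  41
byte 3: 184 ^ 173 =  21
byte 4: 137 ^ 234 =  99
byte 5: 227 ^ 173 =  78
byte 6:  43 ^ 234 = 193
byte 7:  65 ^ 173 = 236
byte 8: 133 ^ 234 = 111
byte 9: 195 ^ 173 = 110
byte 10:  44 ^ 234 = 198
byte 11: 179 ^ 173 =  30
byte 12:  75 ^ 234 = 161
byte 13: 157 ^ 173 =  48

2a bf 29 15 63 4e c1 ec 6f 6e c6 1e a1 30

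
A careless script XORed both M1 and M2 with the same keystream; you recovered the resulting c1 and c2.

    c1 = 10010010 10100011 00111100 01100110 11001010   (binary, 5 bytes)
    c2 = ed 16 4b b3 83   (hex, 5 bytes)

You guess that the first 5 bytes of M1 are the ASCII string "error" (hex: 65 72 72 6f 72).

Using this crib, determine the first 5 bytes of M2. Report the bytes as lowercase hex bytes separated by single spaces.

First, c1 ⊕ c2 = (M1 ⊕ K) ⊕ (M2 ⊕ K) = M1 ⊕ M2, so the key drops out. Then M2 = (M1 ⊕ M2) ⊕ M1 over the first 5 bytes.
byte 0: (92 XOR ed) XOR 65 = 7f XOR 65 = 1a
byte 1: (a3 XOR 16) XOR 72 = b5 XOR 72 = c7
byte 2: (3c XOR 4b) XOR 72 = 77 XOR 72 = 05
byte 3: (66 XOR b3) XOR 6f = d5 XOR 6f = ba
byte 4: (ca XOR 83) XOR 72 = 49 XOR 72 = 3b

1a c7 05 ba 3b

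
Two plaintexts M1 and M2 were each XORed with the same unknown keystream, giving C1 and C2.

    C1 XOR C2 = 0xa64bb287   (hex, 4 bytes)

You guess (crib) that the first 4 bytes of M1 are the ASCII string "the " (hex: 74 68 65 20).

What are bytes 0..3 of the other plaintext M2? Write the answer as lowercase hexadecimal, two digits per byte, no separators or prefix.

Since C1 ⊕ C2 = M1 ⊕ M2, XORing with the guessed M1 bytes yields the corresponding M2 bytes: M2 = (C1 ⊕ C2) ⊕ M1.
10100110 ⊕ 01110100 = 11010010
01001011 ⊕ 01101000 = 00100011
10110010 ⊕ 01100101 = 11010111
10000111 ⊕ 00100000 = 10100111

d223d7a7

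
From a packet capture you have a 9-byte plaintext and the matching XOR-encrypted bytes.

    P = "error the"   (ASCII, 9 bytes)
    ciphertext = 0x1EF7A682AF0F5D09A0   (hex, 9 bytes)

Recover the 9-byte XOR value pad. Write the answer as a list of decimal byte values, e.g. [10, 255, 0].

[123, 133, 212, 237, 221, 47, 41, 97, 197]

Since ciphertext = P ⊕ pad, XORing both sides with P gives pad = P ⊕ ciphertext.
65 XOR 1e = 7b
72 XOR f7 = 85
72 XOR a6 = d4
6f XOR 82 = ed
72 XOR af = dd
20 XOR 0f = 2f
74 XOR 5d = 29
68 XOR 09 = 61
65 XOR a0 = c5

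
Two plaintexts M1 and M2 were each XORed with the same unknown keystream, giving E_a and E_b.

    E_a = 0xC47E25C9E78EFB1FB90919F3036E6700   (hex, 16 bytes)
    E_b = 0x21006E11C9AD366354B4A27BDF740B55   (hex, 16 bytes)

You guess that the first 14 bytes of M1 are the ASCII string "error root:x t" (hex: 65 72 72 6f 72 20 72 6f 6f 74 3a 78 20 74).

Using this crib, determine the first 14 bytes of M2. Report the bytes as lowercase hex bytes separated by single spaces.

First, E_a ⊕ E_b = (M1 ⊕ K) ⊕ (M2 ⊕ K) = M1 ⊕ M2, so the key drops out. Then M2 = (M1 ⊕ M2) ⊕ M1 over the first 14 bytes.
byte 0: (c4 ^ 21) ^ 65 = e5 ^ 65 = 80
byte 1: (7e ^ 00) ^ 72 = 7e ^ 72 = 0c
byte 2: (25 ^ 6e) ^ 72 = 4b ^ 72 = 39
byte 3: (c9 ^ 11) ^ 6f = d8 ^ 6f = b7
byte 4: (e7 ^ c9) ^ 72 = 2e ^ 72 = 5c
byte 5: (8e ^ ad) ^ 20 = 23 ^ 20 = 03
byte 6: (fb ^ 36) ^ 72 = cd ^ 72 = bf
byte 7: (1f ^ 63) ^ 6f = 7c ^ 6f = 13
byte 8: (b9 ^ 54) ^ 6f = ed ^ 6f = 82
byte 9: (09 ^ b4) ^ 74 = bd ^ 74 = c9
byte 10: (19 ^ a2) ^ 3a = bb ^ 3a = 81
byte 11: (f3 ^ 7b) ^ 78 = 88 ^ 78 = f0
byte 12: (03 ^ df) ^ 20 = dc ^ 20 = fc
byte 13: (6e ^ 74) ^ 74 = 1a ^ 74 = 6e

80 0c 39 b7 5c 03 bf 13 82 c9 81 f0 fc 6e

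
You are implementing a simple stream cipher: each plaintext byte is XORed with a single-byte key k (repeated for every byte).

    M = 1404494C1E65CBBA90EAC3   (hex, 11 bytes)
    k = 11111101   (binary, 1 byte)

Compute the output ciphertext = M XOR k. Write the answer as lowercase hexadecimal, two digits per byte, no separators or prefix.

e9f9b4b1e39836476d173e

The 1-byte key repeats, so the effective keystream is fd fd fd fd fd fd fd fd fd fd fd.
byte 0: 14 ⊕ fd = e9
byte 1: 04 ⊕ fd = f9
byte 2: 49 ⊕ fd = b4
byte 3: 4c ⊕ fd = b1
byte 4: 1e ⊕ fd = e3
byte 5: 65 ⊕ fd = 98
byte 6: cb ⊕ fd = 36
byte 7: ba ⊕ fd = 47
byte 8: 90 ⊕ fd = 6d
byte 9: ea ⊕ fd = 17
byte 10: c3 ⊕ fd = 3e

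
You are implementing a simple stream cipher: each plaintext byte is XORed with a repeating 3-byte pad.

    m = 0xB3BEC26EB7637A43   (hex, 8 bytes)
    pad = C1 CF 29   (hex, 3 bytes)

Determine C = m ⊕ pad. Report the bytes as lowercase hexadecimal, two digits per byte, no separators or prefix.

The 3-byte key repeats, so the effective keystream is c1 cf 29 c1 cf 29 c1 cf.
byte 0: b3 ^ c1 = 72
byte 1: be ^ cf = 71
byte 2: c2 ^ 29 = eb
byte 3: 6e ^ c1 = af
byte 4: b7 ^ cf = 78
byte 5: 63 ^ 29 = 4a
byte 6: 7a ^ c1 = bb
byte 7: 43 ^ cf = 8c

7271ebaf784abb8c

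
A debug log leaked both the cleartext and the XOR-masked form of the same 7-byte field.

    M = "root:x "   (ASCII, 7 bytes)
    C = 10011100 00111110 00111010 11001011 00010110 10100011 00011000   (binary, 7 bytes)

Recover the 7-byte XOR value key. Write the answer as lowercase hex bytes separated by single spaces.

ee 51 55 bf 2c db 38

Since C = M ⊕ key, XORing both sides with M gives key = M ⊕ C.
114 XOR 156 = 238
111 XOR  62 =  81
111 XOR  58 =  85
116 XOR 203 = 191
 58 XOR  22 =  44
120 XOR 163 = 219
 32 XOR  24 =  56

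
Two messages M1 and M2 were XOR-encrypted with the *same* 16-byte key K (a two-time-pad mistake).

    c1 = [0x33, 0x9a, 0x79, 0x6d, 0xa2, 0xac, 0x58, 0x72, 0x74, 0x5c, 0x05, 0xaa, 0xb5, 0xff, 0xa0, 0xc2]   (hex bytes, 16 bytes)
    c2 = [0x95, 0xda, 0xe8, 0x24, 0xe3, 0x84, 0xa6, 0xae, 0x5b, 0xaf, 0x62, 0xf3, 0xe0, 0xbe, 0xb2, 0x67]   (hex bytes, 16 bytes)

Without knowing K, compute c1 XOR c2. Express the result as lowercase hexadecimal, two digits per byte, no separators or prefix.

c1 ⊕ c2 = (M1 ⊕ K) ⊕ (M2 ⊕ K) = M1 ⊕ M2 — the shared key cancels under XOR.
33 xor 95 = a6
9a xor da = 40
79 xor e8 = 91
6d xor 24 = 49
a2 xor e3 = 41
ac xor 84 = 28
58 xor a6 = fe
72 xor ae = dc
74 xor 5b = 2f
5c xor af = f3
05 xor 62 = 67
aa xor f3 = 59
b5 xor e0 = 55
ff xor be = 41
a0 xor b2 = 12
c2 xor 67 = a5

a64091494128fedc2ff36759554112a5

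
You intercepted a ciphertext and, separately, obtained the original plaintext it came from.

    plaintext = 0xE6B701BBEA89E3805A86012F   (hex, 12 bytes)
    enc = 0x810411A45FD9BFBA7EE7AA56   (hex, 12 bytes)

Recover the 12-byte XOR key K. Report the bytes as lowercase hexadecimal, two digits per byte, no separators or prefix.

Since enc = plaintext ⊕ K, XORing both sides with plaintext gives K = plaintext ⊕ enc.
11100110 ^ 10000001 = 01100111
10110111 ^ 00000100 = 10110011
00000001 ^ 00010001 = 00010000
10111011 ^ 10100100 = 00011111
11101010 ^ 01011111 = 10110101
10001001 ^ 11011001 = 01010000
11100011 ^ 10111111 = 01011100
10000000 ^ 10111010 = 00111010
01011010 ^ 01111110 = 00100100
10000110 ^ 11100111 = 01100001
00000001 ^ 10101010 = 10101011
00101111 ^ 01010110 = 01111001

67b3101fb5505c3a2461ab79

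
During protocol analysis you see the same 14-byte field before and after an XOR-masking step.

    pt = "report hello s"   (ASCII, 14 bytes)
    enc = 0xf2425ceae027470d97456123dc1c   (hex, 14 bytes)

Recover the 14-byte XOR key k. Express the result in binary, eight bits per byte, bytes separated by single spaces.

10000000 00100111 00101100 10000101 10010010 01010011 01100111 01100101 11110010 00101001 00001101 01001100 11111100 01101111

Since enc = pt ⊕ k, XORing both sides with pt gives k = pt ⊕ enc.
byte 0: 01110010 ^ 11110010 = 10000000
byte 1: 01100101 ^ 01000010 = 00100111
byte 2: 01110000 ^ 01011100 = 00101100
byte 3: 01101111 ^ 11101010 = 10000101
byte 4: 01110010 ^ 11100000 = 10010010
byte 5: 01110100 ^ 00100111 = 01010011
byte 6: 00100000 ^ 01000111 = 01100111
byte 7: 01101000 ^ 00001101 = 01100101
byte 8: 01100101 ^ 10010111 = 11110010
byte 9: 01101100 ^ 01000101 = 00101001
byte 10: 01101100 ^ 01100001 = 00001101
byte 11: 01101111 ^ 00100011 = 01001100
byte 12: 00100000 ^ 11011100 = 11111100
byte 13: 01110011 ^ 00011100 = 01101111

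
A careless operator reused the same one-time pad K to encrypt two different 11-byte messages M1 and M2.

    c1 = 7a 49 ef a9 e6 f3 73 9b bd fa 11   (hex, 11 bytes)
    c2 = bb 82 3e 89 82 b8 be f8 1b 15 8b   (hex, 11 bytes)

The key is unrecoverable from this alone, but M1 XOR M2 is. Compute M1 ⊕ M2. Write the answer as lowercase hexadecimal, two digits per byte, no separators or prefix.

c1cbd120644bcd63a6ef9a

c1 ⊕ c2 = (M1 ⊕ K) ⊕ (M2 ⊕ K) = M1 ⊕ M2 — the shared key cancels under XOR.
7a xor bb = c1
49 xor 82 = cb
ef xor 3e = d1
a9 xor 89 = 20
e6 xor 82 = 64
f3 xor b8 = 4b
73 xor be = cd
9b xor f8 = 63
bd xor 1b = a6
fa xor 15 = ef
11 xor 8b = 9a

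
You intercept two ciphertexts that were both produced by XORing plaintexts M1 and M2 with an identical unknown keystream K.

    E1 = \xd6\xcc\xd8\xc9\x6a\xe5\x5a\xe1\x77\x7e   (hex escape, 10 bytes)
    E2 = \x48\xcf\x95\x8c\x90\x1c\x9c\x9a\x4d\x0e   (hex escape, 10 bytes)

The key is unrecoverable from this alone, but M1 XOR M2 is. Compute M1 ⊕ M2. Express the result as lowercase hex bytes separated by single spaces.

E1 ⊕ E2 = (M1 ⊕ K) ⊕ (M2 ⊕ K) = M1 ⊕ M2 — the shared key cancels under XOR.
d6 ^ 48 = 9e
cc ^ cf = 03
d8 ^ 95 = 4d
c9 ^ 8c = 45
6a ^ 90 = fa
e5 ^ 1c = f9
5a ^ 9c = c6
e1 ^ 9a = 7b
77 ^ 4d = 3a
7e ^ 0e = 70

9e 03 4d 45 fa f9 c6 7b 3a 70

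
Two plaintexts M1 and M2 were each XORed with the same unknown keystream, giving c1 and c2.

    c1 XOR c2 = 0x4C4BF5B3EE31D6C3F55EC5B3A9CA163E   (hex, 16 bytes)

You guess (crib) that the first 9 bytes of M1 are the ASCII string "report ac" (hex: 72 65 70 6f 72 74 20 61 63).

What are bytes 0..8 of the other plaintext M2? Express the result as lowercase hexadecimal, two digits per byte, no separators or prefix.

3e2e85dc9c45f6a296

Since c1 ⊕ c2 = M1 ⊕ M2, XORing with the guessed M1 bytes yields the corresponding M2 bytes: M2 = (c1 ⊕ c2) ⊕ M1.
4c xor 72 = 3e
4b xor 65 = 2e
f5 xor 70 = 85
b3 xor 6f = dc
ee xor 72 = 9c
31 xor 74 = 45
d6 xor 20 = f6
c3 xor 61 = a2
f5 xor 63 = 96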